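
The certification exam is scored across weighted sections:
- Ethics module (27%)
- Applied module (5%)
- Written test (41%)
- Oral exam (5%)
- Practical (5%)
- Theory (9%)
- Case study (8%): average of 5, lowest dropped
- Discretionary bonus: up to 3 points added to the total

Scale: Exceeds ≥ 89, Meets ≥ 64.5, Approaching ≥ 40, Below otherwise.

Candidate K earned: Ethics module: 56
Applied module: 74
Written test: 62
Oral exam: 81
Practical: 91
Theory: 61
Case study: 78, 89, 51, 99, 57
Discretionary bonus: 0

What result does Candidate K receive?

Meets

Case study: drop 51 → average of remaining 4 = 323/4 = 80.75
Weighted total:
  Ethics module 56 × 0.27 = 15.12
  Applied module 74 × 0.05 = 3.7
  Written test 62 × 0.41 = 25.42
  Oral exam 81 × 0.05 = 4.05
  Practical 91 × 0.05 = 4.55
  Theory 61 × 0.09 = 5.49
  Case study 80.75 × 0.08 = 6.46
Sum = 64.79
Discretionary bonus: 64.79 + 0 = 64.79
64.79 is ≥ 64.5 and < 89 → Meets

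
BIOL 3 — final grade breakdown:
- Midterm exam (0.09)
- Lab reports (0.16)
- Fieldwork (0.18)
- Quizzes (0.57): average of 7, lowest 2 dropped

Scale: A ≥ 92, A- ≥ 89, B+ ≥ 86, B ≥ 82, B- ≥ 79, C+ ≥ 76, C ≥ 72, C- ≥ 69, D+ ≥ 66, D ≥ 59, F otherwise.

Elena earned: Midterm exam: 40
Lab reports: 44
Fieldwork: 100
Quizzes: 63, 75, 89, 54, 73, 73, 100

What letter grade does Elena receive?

Quizzes: drop 54, 63 → average of remaining 5 = 410/5 = 82
Weighted total:
  Midterm exam 40 × 0.09 = 3.6
  Lab reports 44 × 0.16 = 7.04
  Fieldwork 100 × 0.18 = 18
  Quizzes 82 × 0.57 = 46.74
Sum = 75.38
75.38 is ≥ 72 and < 76 → C

C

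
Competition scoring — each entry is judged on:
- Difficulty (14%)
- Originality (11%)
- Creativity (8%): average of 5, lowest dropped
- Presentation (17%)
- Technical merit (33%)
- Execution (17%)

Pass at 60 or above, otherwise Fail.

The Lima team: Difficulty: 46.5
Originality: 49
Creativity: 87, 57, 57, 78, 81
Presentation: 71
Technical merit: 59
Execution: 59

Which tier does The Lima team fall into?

Fail

Creativity: drop 57 → average of remaining 4 = 303/4 = 75.75
Weighted total:
  Difficulty 46.5 × 0.14 = 6.51
  Originality 49 × 0.11 = 5.39
  Creativity 75.75 × 0.08 = 6.06
  Presentation 71 × 0.17 = 12.07
  Technical merit 59 × 0.33 = 19.47
  Execution 59 × 0.17 = 10.03
Sum = 59.53
59.53 < 60 → Fail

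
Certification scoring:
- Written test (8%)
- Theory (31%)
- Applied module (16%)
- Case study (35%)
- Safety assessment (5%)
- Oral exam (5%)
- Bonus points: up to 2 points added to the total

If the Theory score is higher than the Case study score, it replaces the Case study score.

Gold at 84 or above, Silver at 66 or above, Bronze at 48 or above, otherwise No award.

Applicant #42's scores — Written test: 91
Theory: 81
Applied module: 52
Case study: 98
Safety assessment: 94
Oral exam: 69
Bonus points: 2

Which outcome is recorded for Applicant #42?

Theory (81) ≤ Case study (98), so Case study stays at 98.
Weighted total:
  Written test 91 × 0.08 = 7.28
  Theory 81 × 0.31 = 25.11
  Applied module 52 × 0.16 = 8.32
  Case study 98 × 0.35 = 34.3
  Safety assessment 94 × 0.05 = 4.7
  Oral exam 69 × 0.05 = 3.45
Sum = 83.16
Bonus points: 83.16 + 2 = 85.16
85.16 ≥ 84 → Gold

Gold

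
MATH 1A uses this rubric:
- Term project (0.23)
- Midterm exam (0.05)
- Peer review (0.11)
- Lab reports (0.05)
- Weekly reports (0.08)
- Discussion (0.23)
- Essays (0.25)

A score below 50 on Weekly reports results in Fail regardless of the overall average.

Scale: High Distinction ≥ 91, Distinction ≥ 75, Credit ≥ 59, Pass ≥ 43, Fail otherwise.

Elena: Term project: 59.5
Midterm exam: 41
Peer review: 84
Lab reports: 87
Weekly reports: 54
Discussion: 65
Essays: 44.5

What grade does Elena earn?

Credit

Weekly reports score 54 ≥ 50: minimum met.
Weighted total:
  Term project 59.5 × 0.23 = 13.685
  Midterm exam 41 × 0.05 = 2.05
  Peer review 84 × 0.11 = 9.24
  Lab reports 87 × 0.05 = 4.35
  Weekly reports 54 × 0.08 = 4.32
  Discussion 65 × 0.23 = 14.95
  Essays 44.5 × 0.25 = 11.125
Sum = 59.72
59.72 is ≥ 59 and < 75 → Credit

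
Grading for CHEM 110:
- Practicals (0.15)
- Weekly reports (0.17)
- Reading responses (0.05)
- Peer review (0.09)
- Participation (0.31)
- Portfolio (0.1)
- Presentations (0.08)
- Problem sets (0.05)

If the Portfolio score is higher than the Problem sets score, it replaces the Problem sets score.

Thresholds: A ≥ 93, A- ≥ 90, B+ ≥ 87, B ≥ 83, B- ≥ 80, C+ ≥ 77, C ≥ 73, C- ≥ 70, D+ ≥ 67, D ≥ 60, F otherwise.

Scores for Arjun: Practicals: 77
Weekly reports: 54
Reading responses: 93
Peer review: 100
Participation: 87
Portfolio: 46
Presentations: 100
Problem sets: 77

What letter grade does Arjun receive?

C+

Portfolio (46) ≤ Problem sets (77), so Problem sets stays at 77.
Weighted total:
  Practicals 77 × 0.15 = 11.55
  Weekly reports 54 × 0.17 = 9.18
  Reading responses 93 × 0.05 = 4.65
  Peer review 100 × 0.09 = 9
  Participation 87 × 0.31 = 26.97
  Portfolio 46 × 0.1 = 4.6
  Presentations 100 × 0.08 = 8
  Problem sets 77 × 0.05 = 3.85
Sum = 77.8
77.8 is ≥ 77 and < 80 → C+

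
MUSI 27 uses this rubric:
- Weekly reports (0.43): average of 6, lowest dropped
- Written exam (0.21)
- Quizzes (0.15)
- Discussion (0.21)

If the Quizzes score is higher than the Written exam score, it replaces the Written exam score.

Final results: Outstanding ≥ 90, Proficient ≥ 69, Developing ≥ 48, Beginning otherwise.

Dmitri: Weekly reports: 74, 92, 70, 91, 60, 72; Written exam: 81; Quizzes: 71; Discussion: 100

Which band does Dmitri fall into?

Proficient

Weekly reports: drop 60 → average of remaining 5 = 399/5 = 79.8
Quizzes (71) ≤ Written exam (81), so Written exam stays at 81.
Weighted total:
  Weekly reports 79.8 × 0.43 = 34.314
  Written exam 81 × 0.21 = 17.01
  Quizzes 71 × 0.15 = 10.65
  Discussion 100 × 0.21 = 21
Sum = 82.974
82.974 is ≥ 69 and < 90 → Proficient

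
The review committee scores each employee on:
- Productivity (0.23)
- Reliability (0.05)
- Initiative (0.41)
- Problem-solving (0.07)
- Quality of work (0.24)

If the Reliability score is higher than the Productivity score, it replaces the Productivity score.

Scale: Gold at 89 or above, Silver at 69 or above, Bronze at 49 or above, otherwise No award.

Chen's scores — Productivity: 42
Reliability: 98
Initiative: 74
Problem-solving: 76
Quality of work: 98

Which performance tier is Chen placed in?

Reliability (98) > Productivity (42), so Productivity counts as 98.
Weighted total:
  Productivity 98 × 0.23 = 22.54
  Reliability 98 × 0.05 = 4.9
  Initiative 74 × 0.41 = 30.34
  Problem-solving 76 × 0.07 = 5.32
  Quality of work 98 × 0.24 = 23.52
Sum = 86.62
86.62 is ≥ 69 and < 89 → Silver

Silver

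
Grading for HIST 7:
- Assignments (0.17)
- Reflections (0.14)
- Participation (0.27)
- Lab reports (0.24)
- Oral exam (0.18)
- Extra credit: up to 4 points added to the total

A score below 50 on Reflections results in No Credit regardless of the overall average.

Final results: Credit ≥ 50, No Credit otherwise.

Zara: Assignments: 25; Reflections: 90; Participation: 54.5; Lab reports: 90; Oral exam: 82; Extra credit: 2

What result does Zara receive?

Reflections score 90 ≥ 50: minimum met.
Weighted total:
  Assignments 25 × 0.17 = 4.25
  Reflections 90 × 0.14 = 12.6
  Participation 54.5 × 0.27 = 14.715
  Lab reports 90 × 0.24 = 21.6
  Oral exam 82 × 0.18 = 14.76
Sum = 67.925
Extra credit: 67.925 + 2 = 69.925
69.925 ≥ 50 → Credit

Credit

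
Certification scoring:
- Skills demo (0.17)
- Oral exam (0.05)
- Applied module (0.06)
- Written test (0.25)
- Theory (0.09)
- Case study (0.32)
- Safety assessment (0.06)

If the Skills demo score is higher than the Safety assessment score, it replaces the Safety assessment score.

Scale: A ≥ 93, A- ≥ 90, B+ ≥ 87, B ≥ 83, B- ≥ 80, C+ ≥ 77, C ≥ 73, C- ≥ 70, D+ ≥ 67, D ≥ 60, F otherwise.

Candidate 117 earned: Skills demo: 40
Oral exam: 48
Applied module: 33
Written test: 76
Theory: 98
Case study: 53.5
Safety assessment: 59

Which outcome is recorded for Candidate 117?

Skills demo (40) ≤ Safety assessment (59), so Safety assessment stays at 59.
Weighted total:
  Skills demo 40 × 0.17 = 6.8
  Oral exam 48 × 0.05 = 2.4
  Applied module 33 × 0.06 = 1.98
  Written test 76 × 0.25 = 19
  Theory 98 × 0.09 = 8.82
  Case study 53.5 × 0.32 = 17.12
  Safety assessment 59 × 0.06 = 3.54
Sum = 59.66
59.66 < 60 → F

F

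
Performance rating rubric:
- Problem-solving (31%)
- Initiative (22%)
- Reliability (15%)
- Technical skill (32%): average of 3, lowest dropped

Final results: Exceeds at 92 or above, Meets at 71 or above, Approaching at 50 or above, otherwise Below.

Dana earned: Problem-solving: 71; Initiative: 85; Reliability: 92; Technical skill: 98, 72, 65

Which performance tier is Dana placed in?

Technical skill: drop 65 → average of remaining 2 = 170/2 = 85
Weighted total:
  Problem-solving 71 × 0.31 = 22.01
  Initiative 85 × 0.22 = 18.7
  Reliability 92 × 0.15 = 13.8
  Technical skill 85 × 0.32 = 27.2
Sum = 81.71
81.71 is ≥ 71 and < 92 → Meets

Meets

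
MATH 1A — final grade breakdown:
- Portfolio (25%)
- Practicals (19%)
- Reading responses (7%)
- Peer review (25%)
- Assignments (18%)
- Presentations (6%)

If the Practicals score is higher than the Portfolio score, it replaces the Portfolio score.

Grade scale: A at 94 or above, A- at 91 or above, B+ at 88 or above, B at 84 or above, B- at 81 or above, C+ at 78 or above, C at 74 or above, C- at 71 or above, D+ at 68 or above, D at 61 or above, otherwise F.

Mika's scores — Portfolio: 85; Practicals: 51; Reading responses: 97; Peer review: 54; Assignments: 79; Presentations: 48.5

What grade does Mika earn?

D+

Practicals (51) ≤ Portfolio (85), so Portfolio stays at 85.
Weighted total:
  Portfolio 85 × 0.25 = 21.25
  Practicals 51 × 0.19 = 9.69
  Reading responses 97 × 0.07 = 6.79
  Peer review 54 × 0.25 = 13.5
  Assignments 79 × 0.18 = 14.22
  Presentations 48.5 × 0.06 = 2.91
Sum = 68.36
68.36 is ≥ 68 and < 71 → D+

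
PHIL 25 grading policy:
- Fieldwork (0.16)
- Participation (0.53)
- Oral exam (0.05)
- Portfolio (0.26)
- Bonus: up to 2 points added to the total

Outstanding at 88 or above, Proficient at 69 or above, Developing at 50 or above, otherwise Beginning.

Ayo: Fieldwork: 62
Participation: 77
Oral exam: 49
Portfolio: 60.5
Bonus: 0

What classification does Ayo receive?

Weighted total:
  Fieldwork 62 × 0.16 = 9.92
  Participation 77 × 0.53 = 40.81
  Oral exam 49 × 0.05 = 2.45
  Portfolio 60.5 × 0.26 = 15.73
Sum = 68.91
Bonus: 68.91 + 0 = 68.91
68.91 is ≥ 50 and < 69 → Developing

Developing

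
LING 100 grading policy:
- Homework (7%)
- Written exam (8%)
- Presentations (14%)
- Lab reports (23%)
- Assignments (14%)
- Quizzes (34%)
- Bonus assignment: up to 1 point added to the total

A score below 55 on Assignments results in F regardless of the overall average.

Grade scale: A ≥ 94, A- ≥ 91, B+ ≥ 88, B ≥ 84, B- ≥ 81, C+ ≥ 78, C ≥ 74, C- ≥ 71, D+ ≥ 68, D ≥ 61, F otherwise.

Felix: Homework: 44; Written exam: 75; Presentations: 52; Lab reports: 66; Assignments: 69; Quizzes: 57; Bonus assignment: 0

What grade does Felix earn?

F

Assignments score 69 ≥ 55: minimum met.
Weighted total:
  Homework 44 × 0.07 = 3.08
  Written exam 75 × 0.08 = 6
  Presentations 52 × 0.14 = 7.28
  Lab reports 66 × 0.23 = 15.18
  Assignments 69 × 0.14 = 9.66
  Quizzes 57 × 0.34 = 19.38
Sum = 60.58
Bonus assignment: 60.58 + 0 = 60.58
60.58 < 61 → F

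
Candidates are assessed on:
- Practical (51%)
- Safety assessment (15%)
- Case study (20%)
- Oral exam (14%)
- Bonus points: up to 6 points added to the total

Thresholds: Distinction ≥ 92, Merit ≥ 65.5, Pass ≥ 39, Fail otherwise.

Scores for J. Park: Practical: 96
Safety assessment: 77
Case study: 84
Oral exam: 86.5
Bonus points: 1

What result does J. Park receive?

Merit

Weighted total:
  Practical 96 × 0.51 = 48.96
  Safety assessment 77 × 0.15 = 11.55
  Case study 84 × 0.2 = 16.8
  Oral exam 86.5 × 0.14 = 12.11
Sum = 89.42
Bonus points: 89.42 + 1 = 90.42
90.42 is ≥ 65.5 and < 92 → Merit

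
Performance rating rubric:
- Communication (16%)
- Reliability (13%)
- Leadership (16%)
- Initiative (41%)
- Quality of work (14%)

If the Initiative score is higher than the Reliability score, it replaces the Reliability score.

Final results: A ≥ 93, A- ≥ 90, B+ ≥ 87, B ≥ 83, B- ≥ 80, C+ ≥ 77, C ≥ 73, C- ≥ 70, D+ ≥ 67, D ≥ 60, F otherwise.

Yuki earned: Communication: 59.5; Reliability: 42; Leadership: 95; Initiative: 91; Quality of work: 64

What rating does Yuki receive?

B-

Initiative (91) > Reliability (42), so Reliability counts as 91.
Weighted total:
  Communication 59.5 × 0.16 = 9.52
  Reliability 91 × 0.13 = 11.83
  Leadership 95 × 0.16 = 15.2
  Initiative 91 × 0.41 = 37.31
  Quality of work 64 × 0.14 = 8.96
Sum = 82.82
82.82 is ≥ 80 and < 83 → B-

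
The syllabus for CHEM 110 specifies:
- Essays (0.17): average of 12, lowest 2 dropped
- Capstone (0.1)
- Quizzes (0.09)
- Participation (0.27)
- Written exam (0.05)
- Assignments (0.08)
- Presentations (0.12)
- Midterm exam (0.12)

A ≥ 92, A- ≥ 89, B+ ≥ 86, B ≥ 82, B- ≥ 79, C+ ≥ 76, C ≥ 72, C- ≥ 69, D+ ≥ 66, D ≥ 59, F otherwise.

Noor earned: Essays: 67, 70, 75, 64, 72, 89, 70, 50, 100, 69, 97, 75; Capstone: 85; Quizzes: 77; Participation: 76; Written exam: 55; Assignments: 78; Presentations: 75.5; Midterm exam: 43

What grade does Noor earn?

C

Essays: drop 50, 64 → average of remaining 10 = 784/10 = 78.4
Weighted total:
  Essays 78.4 × 0.17 = 13.328
  Capstone 85 × 0.1 = 8.5
  Quizzes 77 × 0.09 = 6.93
  Participation 76 × 0.27 = 20.52
  Written exam 55 × 0.05 = 2.75
  Assignments 78 × 0.08 = 6.24
  Presentations 75.5 × 0.12 = 9.06
  Midterm exam 43 × 0.12 = 5.16
Sum = 72.488
72.488 is ≥ 72 and < 76 → C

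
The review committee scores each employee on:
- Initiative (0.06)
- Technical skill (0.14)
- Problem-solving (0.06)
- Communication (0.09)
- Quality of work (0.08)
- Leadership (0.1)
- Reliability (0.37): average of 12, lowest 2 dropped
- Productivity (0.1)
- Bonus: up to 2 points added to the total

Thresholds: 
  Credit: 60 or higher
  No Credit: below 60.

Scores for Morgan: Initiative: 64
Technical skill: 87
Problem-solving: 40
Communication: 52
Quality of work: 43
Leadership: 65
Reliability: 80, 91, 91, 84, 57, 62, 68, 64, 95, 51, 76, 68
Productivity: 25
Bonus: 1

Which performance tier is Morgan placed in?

Reliability: drop 51, 57 → average of remaining 10 = 779/10 = 77.9
Weighted total:
  Initiative 64 × 0.06 = 3.84
  Technical skill 87 × 0.14 = 12.18
  Problem-solving 40 × 0.06 = 2.4
  Communication 52 × 0.09 = 4.68
  Quality of work 43 × 0.08 = 3.44
  Leadership 65 × 0.1 = 6.5
  Reliability 77.9 × 0.37 = 28.823
  Productivity 25 × 0.1 = 2.5
Sum = 64.363
Bonus: 64.363 + 1 = 65.363
65.363 ≥ 60 → Credit

Credit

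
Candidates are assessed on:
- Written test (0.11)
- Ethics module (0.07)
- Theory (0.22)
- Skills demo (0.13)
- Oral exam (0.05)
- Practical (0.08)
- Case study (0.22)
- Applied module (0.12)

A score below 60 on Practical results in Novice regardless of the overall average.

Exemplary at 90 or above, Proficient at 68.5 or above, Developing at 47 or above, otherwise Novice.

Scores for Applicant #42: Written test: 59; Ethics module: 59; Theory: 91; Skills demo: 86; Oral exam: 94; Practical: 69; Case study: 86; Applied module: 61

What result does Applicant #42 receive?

Proficient

Practical score 69 ≥ 60: minimum met.
Weighted total:
  Written test 59 × 0.11 = 6.49
  Ethics module 59 × 0.07 = 4.13
  Theory 91 × 0.22 = 20.02
  Skills demo 86 × 0.13 = 11.18
  Oral exam 94 × 0.05 = 4.7
  Practical 69 × 0.08 = 5.52
  Case study 86 × 0.22 = 18.92
  Applied module 61 × 0.12 = 7.32
Sum = 78.28
78.28 is ≥ 68.5 and < 90 → Proficient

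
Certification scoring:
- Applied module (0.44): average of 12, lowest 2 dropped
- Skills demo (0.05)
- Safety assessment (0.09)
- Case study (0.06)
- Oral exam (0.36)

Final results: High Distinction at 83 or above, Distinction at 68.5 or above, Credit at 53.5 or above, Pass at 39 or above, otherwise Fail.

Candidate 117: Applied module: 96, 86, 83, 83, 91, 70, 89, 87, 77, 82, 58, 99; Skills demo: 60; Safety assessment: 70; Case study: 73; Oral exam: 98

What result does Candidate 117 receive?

High Distinction

Applied module: drop 58, 70 → average of remaining 10 = 873/10 = 87.3
Weighted total:
  Applied module 87.3 × 0.44 = 38.412
  Skills demo 60 × 0.05 = 3
  Safety assessment 70 × 0.09 = 6.3
  Case study 73 × 0.06 = 4.38
  Oral exam 98 × 0.36 = 35.28
Sum = 87.372
87.372 ≥ 83 → High Distinction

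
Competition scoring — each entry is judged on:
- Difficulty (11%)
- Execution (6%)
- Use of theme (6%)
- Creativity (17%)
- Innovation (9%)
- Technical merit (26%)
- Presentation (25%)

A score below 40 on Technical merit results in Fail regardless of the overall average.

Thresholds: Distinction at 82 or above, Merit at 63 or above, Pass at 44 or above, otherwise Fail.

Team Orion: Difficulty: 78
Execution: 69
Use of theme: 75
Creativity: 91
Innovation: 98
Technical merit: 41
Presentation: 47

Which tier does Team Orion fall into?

Merit

Technical merit score 41 ≥ 40: minimum met.
Weighted total:
  Difficulty 78 × 0.11 = 8.58
  Execution 69 × 0.06 = 4.14
  Use of theme 75 × 0.06 = 4.5
  Creativity 91 × 0.17 = 15.47
  Innovation 98 × 0.09 = 8.82
  Technical merit 41 × 0.26 = 10.66
  Presentation 47 × 0.25 = 11.75
Sum = 63.92
63.92 is ≥ 63 and < 82 → Merit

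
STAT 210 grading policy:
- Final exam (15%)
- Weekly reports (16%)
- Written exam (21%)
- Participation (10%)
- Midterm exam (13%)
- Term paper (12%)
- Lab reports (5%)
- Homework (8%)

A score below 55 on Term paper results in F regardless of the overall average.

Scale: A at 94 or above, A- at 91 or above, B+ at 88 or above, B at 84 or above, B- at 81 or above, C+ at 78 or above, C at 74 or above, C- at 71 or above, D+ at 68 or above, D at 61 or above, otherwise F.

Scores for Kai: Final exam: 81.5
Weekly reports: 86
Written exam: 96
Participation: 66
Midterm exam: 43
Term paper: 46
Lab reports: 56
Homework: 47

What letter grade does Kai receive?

Term paper score 46 < 55: minimum not met.
Weighted total:
  Final exam 81.5 × 0.15 = 12.225
  Weekly reports 86 × 0.16 = 13.76
  Written exam 96 × 0.21 = 20.16
  Participation 66 × 0.1 = 6.6
  Midterm exam 43 × 0.13 = 5.59
  Term paper 46 × 0.12 = 5.52
  Lab reports 56 × 0.05 = 2.8
  Homework 47 × 0.08 = 3.76
Sum = 70.415
Because the Term paper minimum was not met, the result is F.

F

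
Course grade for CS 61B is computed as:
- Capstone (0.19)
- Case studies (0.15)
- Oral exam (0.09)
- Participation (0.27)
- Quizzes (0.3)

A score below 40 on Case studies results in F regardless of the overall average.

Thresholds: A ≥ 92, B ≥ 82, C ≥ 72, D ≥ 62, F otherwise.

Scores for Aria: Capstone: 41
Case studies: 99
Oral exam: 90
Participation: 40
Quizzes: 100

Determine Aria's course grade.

Case studies score 99 ≥ 40: minimum met.
Weighted total:
  Capstone 41 × 0.19 = 7.79
  Case studies 99 × 0.15 = 14.85
  Oral exam 90 × 0.09 = 8.1
  Participation 40 × 0.27 = 10.8
  Quizzes 100 × 0.3 = 30
Sum = 71.54
71.54 is ≥ 62 and < 72 → D

D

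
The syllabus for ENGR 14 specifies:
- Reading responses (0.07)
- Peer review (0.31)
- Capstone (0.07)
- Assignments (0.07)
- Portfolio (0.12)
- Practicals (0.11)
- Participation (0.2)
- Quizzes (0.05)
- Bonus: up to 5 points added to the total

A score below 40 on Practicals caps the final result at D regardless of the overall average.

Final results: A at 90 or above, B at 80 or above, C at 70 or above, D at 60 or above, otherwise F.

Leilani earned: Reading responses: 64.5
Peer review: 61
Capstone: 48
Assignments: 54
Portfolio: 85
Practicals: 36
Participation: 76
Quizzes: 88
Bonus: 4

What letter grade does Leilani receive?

D

Practicals score 36 < 40: minimum not met.
Weighted total:
  Reading responses 64.5 × 0.07 = 4.515
  Peer review 61 × 0.31 = 18.91
  Capstone 48 × 0.07 = 3.36
  Assignments 54 × 0.07 = 3.78
  Portfolio 85 × 0.12 = 10.2
  Practicals 36 × 0.11 = 3.96
  Participation 76 × 0.2 = 15.2
  Quizzes 88 × 0.05 = 4.4
Sum = 64.325
Bonus: 64.325 + 4 = 68.325
68.325 would be D; cap at D applies → D.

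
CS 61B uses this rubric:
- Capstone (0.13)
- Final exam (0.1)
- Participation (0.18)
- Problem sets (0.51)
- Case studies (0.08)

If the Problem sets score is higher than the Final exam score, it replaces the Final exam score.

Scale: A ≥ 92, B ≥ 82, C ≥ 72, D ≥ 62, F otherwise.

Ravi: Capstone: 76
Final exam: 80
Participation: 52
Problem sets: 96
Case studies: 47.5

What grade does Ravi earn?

C

Problem sets (96) > Final exam (80), so Final exam counts as 96.
Weighted total:
  Capstone 76 × 0.13 = 9.88
  Final exam 96 × 0.1 = 9.6
  Participation 52 × 0.18 = 9.36
  Problem sets 96 × 0.51 = 48.96
  Case studies 47.5 × 0.08 = 3.8
Sum = 81.6
81.6 is ≥ 72 and < 82 → C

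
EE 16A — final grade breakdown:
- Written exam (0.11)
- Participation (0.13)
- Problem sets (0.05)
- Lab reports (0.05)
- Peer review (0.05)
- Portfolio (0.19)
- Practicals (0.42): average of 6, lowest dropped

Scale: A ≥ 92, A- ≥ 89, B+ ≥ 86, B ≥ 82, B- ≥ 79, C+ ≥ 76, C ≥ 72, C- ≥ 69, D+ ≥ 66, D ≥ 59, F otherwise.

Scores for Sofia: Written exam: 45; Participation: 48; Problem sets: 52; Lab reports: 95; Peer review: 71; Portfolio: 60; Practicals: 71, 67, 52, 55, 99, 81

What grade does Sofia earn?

Practicals: drop 52 → average of remaining 5 = 373/5 = 74.6
Weighted total:
  Written exam 45 × 0.11 = 4.95
  Participation 48 × 0.13 = 6.24
  Problem sets 52 × 0.05 = 2.6
  Lab reports 95 × 0.05 = 4.75
  Peer review 71 × 0.05 = 3.55
  Portfolio 60 × 0.19 = 11.4
  Practicals 74.6 × 0.42 = 31.332
Sum = 64.822
64.822 is ≥ 59 and < 66 → D

D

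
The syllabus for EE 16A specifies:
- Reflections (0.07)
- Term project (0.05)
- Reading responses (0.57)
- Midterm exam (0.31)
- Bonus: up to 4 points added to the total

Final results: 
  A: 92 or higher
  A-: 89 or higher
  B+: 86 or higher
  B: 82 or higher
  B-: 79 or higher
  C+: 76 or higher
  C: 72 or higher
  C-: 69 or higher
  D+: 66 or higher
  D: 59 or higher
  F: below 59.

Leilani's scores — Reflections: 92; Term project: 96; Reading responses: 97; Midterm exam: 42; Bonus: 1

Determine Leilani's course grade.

B-

Weighted total:
  Reflections 92 × 0.07 = 6.44
  Term project 96 × 0.05 = 4.8
  Reading responses 97 × 0.57 = 55.29
  Midterm exam 42 × 0.31 = 13.02
Sum = 79.55
Bonus: 79.55 + 1 = 80.55
80.55 is ≥ 79 and < 82 → B-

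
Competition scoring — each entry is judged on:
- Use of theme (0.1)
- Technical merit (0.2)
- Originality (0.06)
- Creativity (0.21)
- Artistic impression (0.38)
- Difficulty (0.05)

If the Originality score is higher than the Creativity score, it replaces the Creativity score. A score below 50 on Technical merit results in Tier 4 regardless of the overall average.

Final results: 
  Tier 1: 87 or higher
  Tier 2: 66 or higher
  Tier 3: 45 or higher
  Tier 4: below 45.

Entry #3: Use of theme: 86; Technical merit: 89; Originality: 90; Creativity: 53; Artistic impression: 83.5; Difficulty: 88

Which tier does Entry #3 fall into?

Tier 2

Originality (90) > Creativity (53), so Creativity counts as 90.
Technical merit score 89 ≥ 50: minimum met.
Weighted total:
  Use of theme 86 × 0.1 = 8.6
  Technical merit 89 × 0.2 = 17.8
  Originality 90 × 0.06 = 5.4
  Creativity 90 × 0.21 = 18.9
  Artistic impression 83.5 × 0.38 = 31.73
  Difficulty 88 × 0.05 = 4.4
Sum = 86.83
86.83 is ≥ 66 and < 87 → Tier 2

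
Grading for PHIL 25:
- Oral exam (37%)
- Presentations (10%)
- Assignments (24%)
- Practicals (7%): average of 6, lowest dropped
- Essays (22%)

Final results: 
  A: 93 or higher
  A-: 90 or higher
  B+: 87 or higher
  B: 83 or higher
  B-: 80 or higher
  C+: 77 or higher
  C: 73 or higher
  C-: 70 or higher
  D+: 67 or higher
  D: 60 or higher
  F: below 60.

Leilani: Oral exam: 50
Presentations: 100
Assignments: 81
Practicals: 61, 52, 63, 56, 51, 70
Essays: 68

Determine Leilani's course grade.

Practicals: drop 51 → average of remaining 5 = 302/5 = 60.4
Weighted total:
  Oral exam 50 × 0.37 = 18.5
  Presentations 100 × 0.1 = 10
  Assignments 81 × 0.24 = 19.44
  Practicals 60.4 × 0.07 = 4.228
  Essays 68 × 0.22 = 14.96
Sum = 67.128
67.128 is ≥ 67 and < 70 → D+

D+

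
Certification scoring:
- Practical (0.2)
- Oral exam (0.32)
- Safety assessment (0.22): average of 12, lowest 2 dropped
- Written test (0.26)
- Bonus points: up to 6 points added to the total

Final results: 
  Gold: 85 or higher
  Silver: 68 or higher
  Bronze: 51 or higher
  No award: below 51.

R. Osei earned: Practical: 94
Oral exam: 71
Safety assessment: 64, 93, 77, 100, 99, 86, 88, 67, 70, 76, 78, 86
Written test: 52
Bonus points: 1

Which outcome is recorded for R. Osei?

Safety assessment: drop 64, 67 → average of remaining 10 = 853/10 = 85.3
Weighted total:
  Practical 94 × 0.2 = 18.8
  Oral exam 71 × 0.32 = 22.72
  Safety assessment 85.3 × 0.22 = 18.766
  Written test 52 × 0.26 = 13.52
Sum = 73.806
Bonus points: 73.806 + 1 = 74.806
74.806 is ≥ 68 and < 85 → Silver

Silver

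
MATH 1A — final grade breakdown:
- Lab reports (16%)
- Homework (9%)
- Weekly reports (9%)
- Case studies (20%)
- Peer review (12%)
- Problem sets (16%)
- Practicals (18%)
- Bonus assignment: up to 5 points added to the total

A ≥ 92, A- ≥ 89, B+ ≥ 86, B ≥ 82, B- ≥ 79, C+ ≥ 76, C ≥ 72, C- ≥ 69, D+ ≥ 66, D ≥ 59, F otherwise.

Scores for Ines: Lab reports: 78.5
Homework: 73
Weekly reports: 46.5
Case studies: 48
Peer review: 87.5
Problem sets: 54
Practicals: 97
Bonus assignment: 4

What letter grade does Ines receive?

Weighted total:
  Lab reports 78.5 × 0.16 = 12.56
  Homework 73 × 0.09 = 6.57
  Weekly reports 46.5 × 0.09 = 4.185
  Case studies 48 × 0.2 = 9.6
  Peer review 87.5 × 0.12 = 10.5
  Problem sets 54 × 0.16 = 8.64
  Practicals 97 × 0.18 = 17.46
Sum = 69.515
Bonus assignment: 69.515 + 4 = 73.515
73.515 is ≥ 72 and < 76 → C

C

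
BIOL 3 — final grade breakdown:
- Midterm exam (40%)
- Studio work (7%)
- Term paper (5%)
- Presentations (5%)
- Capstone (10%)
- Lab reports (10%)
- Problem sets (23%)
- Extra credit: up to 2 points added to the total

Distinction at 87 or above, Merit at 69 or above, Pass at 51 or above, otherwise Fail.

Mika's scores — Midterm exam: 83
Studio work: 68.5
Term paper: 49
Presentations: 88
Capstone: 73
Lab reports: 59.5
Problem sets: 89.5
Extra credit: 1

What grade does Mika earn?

Weighted total:
  Midterm exam 83 × 0.4 = 33.2
  Studio work 68.5 × 0.07 = 4.795
  Term paper 49 × 0.05 = 2.45
  Presentations 88 × 0.05 = 4.4
  Capstone 73 × 0.1 = 7.3
  Lab reports 59.5 × 0.1 = 5.95
  Problem sets 89.5 × 0.23 = 20.585
Sum = 78.68
Extra credit: 78.68 + 1 = 79.68
79.68 is ≥ 69 and < 87 → Merit

Merit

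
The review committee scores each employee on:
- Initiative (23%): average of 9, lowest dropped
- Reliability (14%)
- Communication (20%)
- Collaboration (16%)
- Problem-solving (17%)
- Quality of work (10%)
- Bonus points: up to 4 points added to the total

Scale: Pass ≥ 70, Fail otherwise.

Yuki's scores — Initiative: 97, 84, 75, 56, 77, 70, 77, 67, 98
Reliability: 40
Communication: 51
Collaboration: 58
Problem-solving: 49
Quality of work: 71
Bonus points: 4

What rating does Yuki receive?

Initiative: drop 56 → average of remaining 8 = 645/8 = 80.625
Weighted total:
  Initiative 80.625 × 0.23 = 18.54375
  Reliability 40 × 0.14 = 5.6
  Communication 51 × 0.2 = 10.2
  Collaboration 58 × 0.16 = 9.28
  Problem-solving 49 × 0.17 = 8.33
  Quality of work 71 × 0.1 = 7.1
Sum = 59.05375
Bonus points: 59.05375 + 4 = 63.05375
63.05375 < 70 → Fail

Fail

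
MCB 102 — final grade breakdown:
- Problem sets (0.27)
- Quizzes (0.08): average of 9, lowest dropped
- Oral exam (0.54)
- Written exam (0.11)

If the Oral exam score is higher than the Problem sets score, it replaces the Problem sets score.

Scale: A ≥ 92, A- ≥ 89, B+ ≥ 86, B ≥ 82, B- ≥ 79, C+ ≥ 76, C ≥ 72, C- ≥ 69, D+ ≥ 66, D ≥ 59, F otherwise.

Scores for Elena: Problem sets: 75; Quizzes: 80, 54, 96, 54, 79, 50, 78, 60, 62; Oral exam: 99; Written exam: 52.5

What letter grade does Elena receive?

Quizzes: drop 50 → average of remaining 8 = 563/8 = 70.375
Oral exam (99) > Problem sets (75), so Problem sets counts as 99.
Weighted total:
  Problem sets 99 × 0.27 = 26.73
  Quizzes 70.375 × 0.08 = 5.63
  Oral exam 99 × 0.54 = 53.46
  Written exam 52.5 × 0.11 = 5.775
Sum = 91.595
91.595 is ≥ 89 and < 92 → A-

A-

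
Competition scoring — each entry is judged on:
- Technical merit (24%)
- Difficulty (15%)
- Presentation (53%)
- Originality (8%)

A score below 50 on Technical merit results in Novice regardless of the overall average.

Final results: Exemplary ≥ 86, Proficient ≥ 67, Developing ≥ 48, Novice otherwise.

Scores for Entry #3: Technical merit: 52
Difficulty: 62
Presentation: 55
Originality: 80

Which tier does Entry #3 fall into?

Developing

Technical merit score 52 ≥ 50: minimum met.
Weighted total:
  Technical merit 52 × 0.24 = 12.48
  Difficulty 62 × 0.15 = 9.3
  Presentation 55 × 0.53 = 29.15
  Originality 80 × 0.08 = 6.4
Sum = 57.33
57.33 is ≥ 48 and < 67 → Developing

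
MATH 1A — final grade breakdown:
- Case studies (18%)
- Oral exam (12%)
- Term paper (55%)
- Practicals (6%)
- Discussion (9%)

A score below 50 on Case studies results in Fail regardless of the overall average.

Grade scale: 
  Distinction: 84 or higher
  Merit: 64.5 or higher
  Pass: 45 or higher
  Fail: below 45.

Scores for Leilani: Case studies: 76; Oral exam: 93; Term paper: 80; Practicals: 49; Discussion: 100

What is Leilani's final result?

Case studies score 76 ≥ 50: minimum met.
Weighted total:
  Case studies 76 × 0.18 = 13.68
  Oral exam 93 × 0.12 = 11.16
  Term paper 80 × 0.55 = 44
  Practicals 49 × 0.06 = 2.94
  Discussion 100 × 0.09 = 9
Sum = 80.78
80.78 is ≥ 64.5 and < 84 → Merit

Merit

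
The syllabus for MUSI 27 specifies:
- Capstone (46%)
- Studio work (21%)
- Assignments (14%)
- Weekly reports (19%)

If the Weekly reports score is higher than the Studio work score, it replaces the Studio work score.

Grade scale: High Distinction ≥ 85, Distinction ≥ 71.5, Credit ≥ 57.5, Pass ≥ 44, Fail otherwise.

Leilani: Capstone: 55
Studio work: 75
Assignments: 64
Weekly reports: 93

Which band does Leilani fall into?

Weekly reports (93) > Studio work (75), so Studio work counts as 93.
Weighted total:
  Capstone 55 × 0.46 = 25.3
  Studio work 93 × 0.21 = 19.53
  Assignments 64 × 0.14 = 8.96
  Weekly reports 93 × 0.19 = 17.67
Sum = 71.46
71.46 is ≥ 57.5 and < 71.5 → Credit

Credit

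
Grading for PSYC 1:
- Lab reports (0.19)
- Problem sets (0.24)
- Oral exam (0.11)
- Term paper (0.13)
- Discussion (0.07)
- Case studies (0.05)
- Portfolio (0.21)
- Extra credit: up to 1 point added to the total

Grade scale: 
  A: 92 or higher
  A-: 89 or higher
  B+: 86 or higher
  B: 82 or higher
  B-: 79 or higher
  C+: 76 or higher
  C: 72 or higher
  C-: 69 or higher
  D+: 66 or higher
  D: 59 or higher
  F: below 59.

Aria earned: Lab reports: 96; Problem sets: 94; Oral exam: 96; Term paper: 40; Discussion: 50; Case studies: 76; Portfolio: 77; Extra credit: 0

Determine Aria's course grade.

B-

Weighted total:
  Lab reports 96 × 0.19 = 18.24
  Problem sets 94 × 0.24 = 22.56
  Oral exam 96 × 0.11 = 10.56
  Term paper 40 × 0.13 = 5.2
  Discussion 50 × 0.07 = 3.5
  Case studies 76 × 0.05 = 3.8
  Portfolio 77 × 0.21 = 16.17
Sum = 80.03
Extra credit: 80.03 + 0 = 80.03
80.03 is ≥ 79 and < 82 → B-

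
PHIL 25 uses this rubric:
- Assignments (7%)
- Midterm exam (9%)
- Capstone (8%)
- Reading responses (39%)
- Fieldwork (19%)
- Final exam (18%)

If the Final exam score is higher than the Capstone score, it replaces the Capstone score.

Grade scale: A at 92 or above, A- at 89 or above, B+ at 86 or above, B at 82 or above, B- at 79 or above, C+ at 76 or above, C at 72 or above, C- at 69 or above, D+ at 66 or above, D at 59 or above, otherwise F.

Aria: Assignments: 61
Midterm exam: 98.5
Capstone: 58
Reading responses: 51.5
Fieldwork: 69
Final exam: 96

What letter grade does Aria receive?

Final exam (96) > Capstone (58), so Capstone counts as 96.
Weighted total:
  Assignments 61 × 0.07 = 4.27
  Midterm exam 98.5 × 0.09 = 8.865
  Capstone 96 × 0.08 = 7.68
  Reading responses 51.5 × 0.39 = 20.085
  Fieldwork 69 × 0.19 = 13.11
  Final exam 96 × 0.18 = 17.28
Sum = 71.29
71.29 is ≥ 69 and < 72 → C-

C-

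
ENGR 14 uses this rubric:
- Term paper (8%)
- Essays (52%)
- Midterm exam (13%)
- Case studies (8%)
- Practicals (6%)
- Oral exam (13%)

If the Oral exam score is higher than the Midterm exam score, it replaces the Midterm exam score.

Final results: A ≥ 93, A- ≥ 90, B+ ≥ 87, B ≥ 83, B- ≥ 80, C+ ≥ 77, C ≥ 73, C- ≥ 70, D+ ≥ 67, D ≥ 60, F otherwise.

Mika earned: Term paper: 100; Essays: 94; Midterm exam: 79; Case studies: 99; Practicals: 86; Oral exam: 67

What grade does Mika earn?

B+

Oral exam (67) ≤ Midterm exam (79), so Midterm exam stays at 79.
Weighted total:
  Term paper 100 × 0.08 = 8
  Essays 94 × 0.52 = 48.88
  Midterm exam 79 × 0.13 = 10.27
  Case studies 99 × 0.08 = 7.92
  Practicals 86 × 0.06 = 5.16
  Oral exam 67 × 0.13 = 8.71
Sum = 88.94
88.94 is ≥ 87 and < 90 → B+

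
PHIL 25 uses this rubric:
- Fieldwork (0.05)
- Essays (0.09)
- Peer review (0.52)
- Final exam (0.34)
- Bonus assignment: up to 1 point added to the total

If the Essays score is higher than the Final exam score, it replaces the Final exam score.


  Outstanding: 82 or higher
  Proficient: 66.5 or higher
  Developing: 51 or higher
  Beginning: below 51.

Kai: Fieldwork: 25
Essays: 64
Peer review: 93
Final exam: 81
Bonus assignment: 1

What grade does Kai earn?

Essays (64) ≤ Final exam (81), so Final exam stays at 81.
Weighted total:
  Fieldwork 25 × 0.05 = 1.25
  Essays 64 × 0.09 = 5.76
  Peer review 93 × 0.52 = 48.36
  Final exam 81 × 0.34 = 27.54
Sum = 82.91
Bonus assignment: 82.91 + 1 = 83.91
83.91 ≥ 82 → Outstanding

Outstanding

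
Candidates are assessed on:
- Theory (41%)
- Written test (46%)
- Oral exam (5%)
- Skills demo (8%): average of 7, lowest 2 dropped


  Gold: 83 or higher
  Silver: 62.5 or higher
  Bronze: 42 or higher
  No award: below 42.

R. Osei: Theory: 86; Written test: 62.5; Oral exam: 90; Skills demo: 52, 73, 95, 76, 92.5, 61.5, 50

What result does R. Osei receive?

Skills demo: drop 50, 52 → average of remaining 5 = 398/5 = 79.6
Weighted total:
  Theory 86 × 0.41 = 35.26
  Written test 62.5 × 0.46 = 28.75
  Oral exam 90 × 0.05 = 4.5
  Skills demo 79.6 × 0.08 = 6.368
Sum = 74.878
74.878 is ≥ 62.5 and < 83 → Silver

Silver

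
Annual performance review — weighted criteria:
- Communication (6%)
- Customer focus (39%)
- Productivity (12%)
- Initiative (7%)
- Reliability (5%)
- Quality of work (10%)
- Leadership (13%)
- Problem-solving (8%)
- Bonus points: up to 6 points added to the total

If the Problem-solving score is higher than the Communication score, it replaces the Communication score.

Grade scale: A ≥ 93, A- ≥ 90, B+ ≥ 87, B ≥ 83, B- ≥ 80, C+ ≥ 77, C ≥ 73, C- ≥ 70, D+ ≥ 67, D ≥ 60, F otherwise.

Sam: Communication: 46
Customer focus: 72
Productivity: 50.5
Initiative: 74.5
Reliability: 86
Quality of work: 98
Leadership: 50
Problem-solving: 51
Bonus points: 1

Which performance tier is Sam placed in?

D+

Problem-solving (51) > Communication (46), so Communication counts as 51.
Weighted total:
  Communication 51 × 0.06 = 3.06
  Customer focus 72 × 0.39 = 28.08
  Productivity 50.5 × 0.12 = 6.06
  Initiative 74.5 × 0.07 = 5.215
  Reliability 86 × 0.05 = 4.3
  Quality of work 98 × 0.1 = 9.8
  Leadership 50 × 0.13 = 6.5
  Problem-solving 51 × 0.08 = 4.08
Sum = 67.095
Bonus points: 67.095 + 1 = 68.095
68.095 is ≥ 67 and < 70 → D+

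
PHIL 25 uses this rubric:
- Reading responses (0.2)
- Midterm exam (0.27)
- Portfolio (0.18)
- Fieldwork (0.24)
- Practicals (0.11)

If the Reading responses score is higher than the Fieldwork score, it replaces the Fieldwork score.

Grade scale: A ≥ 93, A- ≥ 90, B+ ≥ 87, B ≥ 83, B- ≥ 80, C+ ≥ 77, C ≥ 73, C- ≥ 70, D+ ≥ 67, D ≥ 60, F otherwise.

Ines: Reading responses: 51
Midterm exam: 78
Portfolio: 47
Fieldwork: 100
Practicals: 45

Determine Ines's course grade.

Reading responses (51) ≤ Fieldwork (100), so Fieldwork stays at 100.
Weighted total:
  Reading responses 51 × 0.2 = 10.2
  Midterm exam 78 × 0.27 = 21.06
  Portfolio 47 × 0.18 = 8.46
  Fieldwork 100 × 0.24 = 24
  Practicals 45 × 0.11 = 4.95
Sum = 68.67
68.67 is ≥ 67 and < 70 → D+

D+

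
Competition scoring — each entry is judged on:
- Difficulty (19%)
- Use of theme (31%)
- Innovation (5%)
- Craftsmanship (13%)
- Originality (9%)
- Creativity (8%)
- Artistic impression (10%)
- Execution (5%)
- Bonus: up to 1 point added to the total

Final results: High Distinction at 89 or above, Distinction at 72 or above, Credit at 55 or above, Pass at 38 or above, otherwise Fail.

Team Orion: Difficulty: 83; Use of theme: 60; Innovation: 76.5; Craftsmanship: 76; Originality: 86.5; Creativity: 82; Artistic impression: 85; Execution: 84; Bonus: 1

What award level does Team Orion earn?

Weighted total:
  Difficulty 83 × 0.19 = 15.77
  Use of theme 60 × 0.31 = 18.6
  Innovation 76.5 × 0.05 = 3.825
  Craftsmanship 76 × 0.13 = 9.88
  Originality 86.5 × 0.09 = 7.785
  Creativity 82 × 0.08 = 6.56
  Artistic impression 85 × 0.1 = 8.5
  Execution 84 × 0.05 = 4.2
Sum = 75.12
Bonus: 75.12 + 1 = 76.12
76.12 is ≥ 72 and < 89 → Distinction

Distinction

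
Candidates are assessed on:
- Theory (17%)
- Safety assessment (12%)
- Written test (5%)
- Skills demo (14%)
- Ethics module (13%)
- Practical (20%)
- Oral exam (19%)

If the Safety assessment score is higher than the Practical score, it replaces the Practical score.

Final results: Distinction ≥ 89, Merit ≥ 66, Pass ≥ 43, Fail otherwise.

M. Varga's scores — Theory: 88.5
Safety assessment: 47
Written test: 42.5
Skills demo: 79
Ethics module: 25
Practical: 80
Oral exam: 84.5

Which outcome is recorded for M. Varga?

Merit

Safety assessment (47) ≤ Practical (80), so Practical stays at 80.
Weighted total:
  Theory 88.5 × 0.17 = 15.045
  Safety assessment 47 × 0.12 = 5.64
  Written test 42.5 × 0.05 = 2.125
  Skills demo 79 × 0.14 = 11.06
  Ethics module 25 × 0.13 = 3.25
  Practical 80 × 0.2 = 16
  Oral exam 84.5 × 0.19 = 16.055
Sum = 69.175
69.175 is ≥ 66 and < 89 → Merit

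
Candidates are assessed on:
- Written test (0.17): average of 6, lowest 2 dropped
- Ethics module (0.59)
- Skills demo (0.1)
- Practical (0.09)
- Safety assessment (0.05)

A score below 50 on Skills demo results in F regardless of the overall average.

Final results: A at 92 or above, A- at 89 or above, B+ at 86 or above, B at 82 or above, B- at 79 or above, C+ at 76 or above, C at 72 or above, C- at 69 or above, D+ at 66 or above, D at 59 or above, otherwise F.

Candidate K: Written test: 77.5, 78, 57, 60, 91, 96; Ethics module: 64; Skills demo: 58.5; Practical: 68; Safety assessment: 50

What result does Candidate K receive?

Written test: drop 57, 60 → average of remaining 4 = 342.5/4 = 85.625
Skills demo score 58.5 ≥ 50: minimum met.
Weighted total:
  Written test 85.625 × 0.17 = 14.55625
  Ethics module 64 × 0.59 = 37.76
  Skills demo 58.5 × 0.1 = 5.85
  Practical 68 × 0.09 = 6.12
  Safety assessment 50 × 0.05 = 2.5
Sum = 66.78625
66.78625 is ≥ 66 and < 69 → D+

D+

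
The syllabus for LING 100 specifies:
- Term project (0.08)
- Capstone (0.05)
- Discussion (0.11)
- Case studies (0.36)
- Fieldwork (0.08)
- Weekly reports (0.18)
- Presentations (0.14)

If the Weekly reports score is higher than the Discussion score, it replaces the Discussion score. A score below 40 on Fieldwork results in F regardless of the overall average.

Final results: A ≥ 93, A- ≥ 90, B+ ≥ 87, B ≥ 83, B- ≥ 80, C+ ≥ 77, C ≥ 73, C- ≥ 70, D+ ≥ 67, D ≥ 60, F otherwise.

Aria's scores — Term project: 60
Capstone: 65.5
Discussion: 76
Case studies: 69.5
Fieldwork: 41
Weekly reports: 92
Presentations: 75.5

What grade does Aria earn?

Weekly reports (92) > Discussion (76), so Discussion counts as 92.
Fieldwork score 41 ≥ 40: minimum met.
Weighted total:
  Term project 60 × 0.08 = 4.8
  Capstone 65.5 × 0.05 = 3.275
  Discussion 92 × 0.11 = 10.12
  Case studies 69.5 × 0.36 = 25.02
  Fieldwork 41 × 0.08 = 3.28
  Weekly reports 92 × 0.18 = 16.56
  Presentations 75.5 × 0.14 = 10.57
Sum = 73.625
73.625 is ≥ 73 and < 77 → C

C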